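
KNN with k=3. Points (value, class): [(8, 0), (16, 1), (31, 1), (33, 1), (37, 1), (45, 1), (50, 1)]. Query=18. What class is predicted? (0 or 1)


Distances from query 18:
Point 16 (class 1): distance = 2
Point 8 (class 0): distance = 10
Point 31 (class 1): distance = 13
K=3 nearest neighbors: classes = [1, 0, 1]
Votes for class 1: 2 / 3
Majority vote => class 1

1


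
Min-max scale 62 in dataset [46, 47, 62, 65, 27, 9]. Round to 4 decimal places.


Min = 9, Max = 65
Range = 65 - 9 = 56
Scaled = (x - min) / (max - min)
= (62 - 9) / 56
= 53 / 56
= 0.9464

0.9464


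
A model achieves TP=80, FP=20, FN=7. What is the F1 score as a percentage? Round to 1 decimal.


Precision = TP / (TP + FP) = 80 / 100 = 0.8
Recall = TP / (TP + FN) = 80 / 87 = 0.9195
F1 = 2 * P * R / (P + R)
= 2 * 0.8 * 0.9195 / (0.8 + 0.9195)
= 1.4713 / 1.7195
= 0.8556
As percentage: 85.6%

85.6


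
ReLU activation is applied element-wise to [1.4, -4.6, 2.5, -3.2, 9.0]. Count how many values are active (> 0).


ReLU(x) = max(0, x) for each element:
ReLU(1.4) = 1.4
ReLU(-4.6) = 0
ReLU(2.5) = 2.5
ReLU(-3.2) = 0
ReLU(9.0) = 9.0
Active neurons (>0): 3

3


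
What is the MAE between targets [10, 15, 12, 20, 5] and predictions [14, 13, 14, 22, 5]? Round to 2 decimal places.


Absolute errors: [4, 2, 2, 2, 0]
Sum of absolute errors = 10
MAE = 10 / 5 = 2.00

2.00


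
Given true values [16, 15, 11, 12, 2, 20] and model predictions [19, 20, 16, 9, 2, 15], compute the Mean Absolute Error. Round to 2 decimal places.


Absolute errors: [3, 5, 5, 3, 0, 5]
Sum of absolute errors = 21
MAE = 21 / 6 = 3.50

3.50


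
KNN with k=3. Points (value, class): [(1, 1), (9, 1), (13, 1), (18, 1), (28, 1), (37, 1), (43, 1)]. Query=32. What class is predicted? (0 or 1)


Distances from query 32:
Point 28 (class 1): distance = 4
Point 37 (class 1): distance = 5
Point 43 (class 1): distance = 11
K=3 nearest neighbors: classes = [1, 1, 1]
Votes for class 1: 3 / 3
Majority vote => class 1

1


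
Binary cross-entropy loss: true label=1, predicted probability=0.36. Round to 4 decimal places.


For y=1: Loss = -log(p)
= -log(0.36)
= -(-1.0217)
= 1.0217

1.0217


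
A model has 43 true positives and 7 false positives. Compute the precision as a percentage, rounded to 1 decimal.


Precision = TP / (TP + FP) * 100
= 43 / (43 + 7)
= 43 / 50
= 0.86
= 86.0%

86.0


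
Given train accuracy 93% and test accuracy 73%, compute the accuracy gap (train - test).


Gap = train_accuracy - test_accuracy
= 93 - 73
= 20%
This gap suggests the model is overfitting.

20


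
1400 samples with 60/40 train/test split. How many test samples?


Train samples = 1400 * 60% = 840
Test samples = 1400 - 840
= 560

560


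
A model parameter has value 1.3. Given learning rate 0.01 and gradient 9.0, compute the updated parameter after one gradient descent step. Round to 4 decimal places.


w_new = w_old - lr * gradient
= 1.3 - 0.01 * 9.0
= 1.3 - (0.09)
= 1.2100

1.2100


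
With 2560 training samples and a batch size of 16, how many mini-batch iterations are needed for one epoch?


Iterations per epoch = dataset_size / batch_size
= 2560 / 16
= 160

160


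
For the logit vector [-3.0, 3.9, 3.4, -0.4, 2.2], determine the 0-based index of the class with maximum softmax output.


Softmax is a monotonic transformation, so it preserves the argmax.
We need to find the index of the maximum logit.
Index 0: -3.0
Index 1: 3.9
Index 2: 3.4
Index 3: -0.4
Index 4: 2.2
Maximum logit = 3.9 at index 1

1


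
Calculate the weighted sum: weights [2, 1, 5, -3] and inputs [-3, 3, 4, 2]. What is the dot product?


Element-wise products:
2 * -3 = -6
1 * 3 = 3
5 * 4 = 20
-3 * 2 = -6
Sum = -6 + 3 + 20 + -6
= 11

11


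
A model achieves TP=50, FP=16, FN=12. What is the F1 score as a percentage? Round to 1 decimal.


Precision = TP / (TP + FP) = 50 / 66 = 0.7576
Recall = TP / (TP + FN) = 50 / 62 = 0.8065
F1 = 2 * P * R / (P + R)
= 2 * 0.7576 * 0.8065 / (0.7576 + 0.8065)
= 1.2219 / 1.564
= 0.7812
As percentage: 78.1%

78.1


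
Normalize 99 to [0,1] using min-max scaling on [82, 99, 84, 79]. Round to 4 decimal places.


Min = 79, Max = 99
Range = 99 - 79 = 20
Scaled = (x - min) / (max - min)
= (99 - 79) / 20
= 20 / 20
= 1.0000

1.0000


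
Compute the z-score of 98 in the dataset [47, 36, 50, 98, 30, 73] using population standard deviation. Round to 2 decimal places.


Mean = (47 + 36 + 50 + 98 + 30 + 73) / 6 = 55.6667
Variance = sum((x_i - mean)^2) / n = 540.8889
Std = sqrt(540.8889) = 23.257
Z = (x - mean) / std
= (98 - 55.6667) / 23.257
= 42.3333 / 23.257
= 1.82

1.82


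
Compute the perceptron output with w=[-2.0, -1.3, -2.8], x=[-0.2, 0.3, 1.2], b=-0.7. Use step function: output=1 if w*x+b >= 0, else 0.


z = w . x + b
= -2.0*-0.2 + -1.3*0.3 + -2.8*1.2 + -0.7
= 0.4 + -0.39 + -3.36 + -0.7
= -3.35 + -0.7
= -4.05
Since z = -4.05 < 0, output = 0

0


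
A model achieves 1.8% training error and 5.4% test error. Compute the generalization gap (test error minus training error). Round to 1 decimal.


Generalization gap = test_error - train_error
= 5.4 - 1.8
= 3.6%
A moderate gap.

3.6


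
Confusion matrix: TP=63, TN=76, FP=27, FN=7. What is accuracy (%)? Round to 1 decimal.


Accuracy = (TP + TN) / (TP + TN + FP + FN) * 100
= (63 + 76) / (63 + 76 + 27 + 7)
= 139 / 173
= 0.8035
= 80.3%

80.3


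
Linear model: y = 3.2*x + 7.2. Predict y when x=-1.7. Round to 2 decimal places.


y = 3.2 * -1.7 + (7.2)
= -5.44 + (7.2)
= 1.76

1.76


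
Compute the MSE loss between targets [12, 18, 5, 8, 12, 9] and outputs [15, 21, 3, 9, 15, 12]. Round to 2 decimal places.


Differences: [-3, -3, 2, -1, -3, -3]
Squared errors: [9, 9, 4, 1, 9, 9]
Sum of squared errors = 41
MSE = 41 / 6 = 6.83

6.83


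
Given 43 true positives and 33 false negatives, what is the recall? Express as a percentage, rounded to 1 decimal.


Recall = TP / (TP + FN) * 100
= 43 / (43 + 33)
= 43 / 76
= 0.5658
= 56.6%

56.6


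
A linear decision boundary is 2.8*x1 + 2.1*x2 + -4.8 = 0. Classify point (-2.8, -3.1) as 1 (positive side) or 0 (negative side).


Compute 2.8 * -2.8 + 2.1 * -3.1 + -4.8
= -7.84 + -6.51 + -4.8
= -19.15
Since -19.15 < 0, the point is on the negative side.

0


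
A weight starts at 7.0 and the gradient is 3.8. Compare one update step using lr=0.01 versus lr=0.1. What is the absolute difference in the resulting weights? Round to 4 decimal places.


With lr=0.01: w_new = 7.0 - 0.01 * 3.8 = 6.962
With lr=0.1: w_new = 7.0 - 0.1 * 3.8 = 6.62
Absolute difference = |6.962 - 6.62|
= 0.3420

0.3420


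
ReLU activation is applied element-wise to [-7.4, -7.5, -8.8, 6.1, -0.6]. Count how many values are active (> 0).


ReLU(x) = max(0, x) for each element:
ReLU(-7.4) = 0
ReLU(-7.5) = 0
ReLU(-8.8) = 0
ReLU(6.1) = 6.1
ReLU(-0.6) = 0
Active neurons (>0): 1

1


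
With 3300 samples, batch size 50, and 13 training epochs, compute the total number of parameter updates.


Iterations per epoch = 3300 / 50 = 66
Total updates = iterations_per_epoch * epochs
= 66 * 13
= 858

858


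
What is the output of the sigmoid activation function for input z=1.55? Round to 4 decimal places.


sigmoid(z) = 1 / (1 + exp(-z))
exp(-(1.55)) = exp(-1.55) = 0.2122
1 + 0.2122 = 1.2122
1 / 1.2122 = 0.8249

0.8249


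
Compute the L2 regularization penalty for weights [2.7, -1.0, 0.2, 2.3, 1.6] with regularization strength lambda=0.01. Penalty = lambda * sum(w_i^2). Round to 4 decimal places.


Squaring each weight:
2.7^2 = 7.29
(-1.0)^2 = 1.0
0.2^2 = 0.04
2.3^2 = 5.29
1.6^2 = 2.56
Sum of squares = 16.18
Penalty = 0.01 * 16.18 = 0.1618

0.1618


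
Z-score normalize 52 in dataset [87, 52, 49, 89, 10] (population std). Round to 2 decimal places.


Mean = (87 + 52 + 49 + 89 + 10) / 5 = 57.4
Variance = sum((x_i - mean)^2) / n = 844.24
Std = sqrt(844.24) = 29.0558
Z = (x - mean) / std
= (52 - 57.4) / 29.0558
= -5.4 / 29.0558
= -0.19

-0.19


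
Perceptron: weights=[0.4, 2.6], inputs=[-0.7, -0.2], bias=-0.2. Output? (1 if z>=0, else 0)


z = w . x + b
= 0.4*-0.7 + 2.6*-0.2 + -0.2
= -0.28 + -0.52 + -0.2
= -0.8 + -0.2
= -1.0
Since z = -1.0 < 0, output = 0

0


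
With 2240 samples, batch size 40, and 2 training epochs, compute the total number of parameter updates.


Iterations per epoch = 2240 / 40 = 56
Total updates = iterations_per_epoch * epochs
= 56 * 2
= 112

112


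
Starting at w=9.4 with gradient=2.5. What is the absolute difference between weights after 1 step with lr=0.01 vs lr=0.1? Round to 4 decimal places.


With lr=0.01: w_new = 9.4 - 0.01 * 2.5 = 9.375
With lr=0.1: w_new = 9.4 - 0.1 * 2.5 = 9.15
Absolute difference = |9.375 - 9.15|
= 0.2250

0.2250


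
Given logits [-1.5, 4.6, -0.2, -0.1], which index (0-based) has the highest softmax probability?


Softmax is a monotonic transformation, so it preserves the argmax.
We need to find the index of the maximum logit.
Index 0: -1.5
Index 1: 4.6
Index 2: -0.2
Index 3: -0.1
Maximum logit = 4.6 at index 1

1


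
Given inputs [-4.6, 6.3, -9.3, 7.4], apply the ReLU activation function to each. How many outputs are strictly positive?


ReLU(x) = max(0, x) for each element:
ReLU(-4.6) = 0
ReLU(6.3) = 6.3
ReLU(-9.3) = 0
ReLU(7.4) = 7.4
Active neurons (>0): 2

2


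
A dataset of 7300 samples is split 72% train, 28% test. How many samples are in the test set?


Train samples = 7300 * 72% = 5256
Test samples = 7300 - 5256
= 2044

2044


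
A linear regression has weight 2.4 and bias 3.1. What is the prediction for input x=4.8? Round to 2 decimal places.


y = 2.4 * 4.8 + (3.1)
= 11.52 + (3.1)
= 14.62

14.62


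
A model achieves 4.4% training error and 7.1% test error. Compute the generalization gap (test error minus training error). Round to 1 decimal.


Generalization gap = test_error - train_error
= 7.1 - 4.4
= 2.7%
A moderate gap.

2.7


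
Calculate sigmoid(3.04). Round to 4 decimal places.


sigmoid(z) = 1 / (1 + exp(-z))
exp(-(3.04)) = exp(-3.04) = 0.0478
1 + 0.0478 = 1.0478
1 / 1.0478 = 0.9543

0.9543


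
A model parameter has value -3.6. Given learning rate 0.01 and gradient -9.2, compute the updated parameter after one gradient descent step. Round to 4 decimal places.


w_new = w_old - lr * gradient
= -3.6 - 0.01 * -9.2
= -3.6 - (-0.092)
= -3.5080

-3.5080


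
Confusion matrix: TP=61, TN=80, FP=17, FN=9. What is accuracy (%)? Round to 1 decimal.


Accuracy = (TP + TN) / (TP + TN + FP + FN) * 100
= (61 + 80) / (61 + 80 + 17 + 9)
= 141 / 167
= 0.8443
= 84.4%

84.4


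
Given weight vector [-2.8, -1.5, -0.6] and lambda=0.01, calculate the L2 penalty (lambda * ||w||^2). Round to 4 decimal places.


Squaring each weight:
(-2.8)^2 = 7.84
(-1.5)^2 = 2.25
(-0.6)^2 = 0.36
Sum of squares = 10.45
Penalty = 0.01 * 10.45 = 0.1045

0.1045


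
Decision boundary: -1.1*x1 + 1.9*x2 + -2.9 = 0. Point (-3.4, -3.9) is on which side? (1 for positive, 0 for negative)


Compute -1.1 * -3.4 + 1.9 * -3.9 + -2.9
= 3.74 + -7.41 + -2.9
= -6.57
Since -6.57 < 0, the point is on the negative side.

0


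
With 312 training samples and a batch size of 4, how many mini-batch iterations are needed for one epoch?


Iterations per epoch = dataset_size / batch_size
= 312 / 4
= 78

78


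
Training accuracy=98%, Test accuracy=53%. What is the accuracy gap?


Gap = train_accuracy - test_accuracy
= 98 - 53
= 45%
This large gap strongly indicates overfitting.

45


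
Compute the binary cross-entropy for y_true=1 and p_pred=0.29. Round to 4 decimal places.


For y=1: Loss = -log(p)
= -log(0.29)
= -(-1.2379)
= 1.2379

1.2379


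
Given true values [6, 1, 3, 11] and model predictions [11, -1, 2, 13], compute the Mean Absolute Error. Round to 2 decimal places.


Absolute errors: [5, 2, 1, 2]
Sum of absolute errors = 10
MAE = 10 / 4 = 2.50

2.50


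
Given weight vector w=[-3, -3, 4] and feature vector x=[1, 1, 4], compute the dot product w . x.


Element-wise products:
-3 * 1 = -3
-3 * 1 = -3
4 * 4 = 16
Sum = -3 + -3 + 16
= 10

10


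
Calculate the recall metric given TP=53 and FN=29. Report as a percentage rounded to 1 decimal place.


Recall = TP / (TP + FN) * 100
= 53 / (53 + 29)
= 53 / 82
= 0.6463
= 64.6%

64.6


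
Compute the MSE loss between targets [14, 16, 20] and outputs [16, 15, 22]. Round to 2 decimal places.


Differences: [-2, 1, -2]
Squared errors: [4, 1, 4]
Sum of squared errors = 9
MSE = 9 / 3 = 3.00

3.00


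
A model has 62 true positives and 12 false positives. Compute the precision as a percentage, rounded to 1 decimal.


Precision = TP / (TP + FP) * 100
= 62 / (62 + 12)
= 62 / 74
= 0.8378
= 83.8%

83.8


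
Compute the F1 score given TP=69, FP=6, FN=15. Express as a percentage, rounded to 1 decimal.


Precision = TP / (TP + FP) = 69 / 75 = 0.92
Recall = TP / (TP + FN) = 69 / 84 = 0.8214
F1 = 2 * P * R / (P + R)
= 2 * 0.92 * 0.8214 / (0.92 + 0.8214)
= 1.5114 / 1.7414
= 0.8679
As percentage: 86.8%

86.8


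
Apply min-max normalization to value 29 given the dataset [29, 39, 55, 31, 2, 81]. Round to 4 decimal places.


Min = 2, Max = 81
Range = 81 - 2 = 79
Scaled = (x - min) / (max - min)
= (29 - 2) / 79
= 27 / 79
= 0.3418

0.3418


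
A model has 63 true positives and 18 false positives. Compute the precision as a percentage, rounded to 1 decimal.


Precision = TP / (TP + FP) * 100
= 63 / (63 + 18)
= 63 / 81
= 0.7778
= 77.8%

77.8


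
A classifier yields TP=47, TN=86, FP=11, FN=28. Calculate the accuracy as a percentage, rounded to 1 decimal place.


Accuracy = (TP + TN) / (TP + TN + FP + FN) * 100
= (47 + 86) / (47 + 86 + 11 + 28)
= 133 / 172
= 0.7733
= 77.3%

77.3


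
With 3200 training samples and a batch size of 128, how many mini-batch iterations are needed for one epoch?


Iterations per epoch = dataset_size / batch_size
= 3200 / 128
= 25

25


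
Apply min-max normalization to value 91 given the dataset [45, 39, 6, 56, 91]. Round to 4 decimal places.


Min = 6, Max = 91
Range = 91 - 6 = 85
Scaled = (x - min) / (max - min)
= (91 - 6) / 85
= 85 / 85
= 1.0000

1.0000


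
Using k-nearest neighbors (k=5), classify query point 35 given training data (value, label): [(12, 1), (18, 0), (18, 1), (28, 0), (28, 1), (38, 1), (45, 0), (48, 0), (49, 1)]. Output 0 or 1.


Distances from query 35:
Point 38 (class 1): distance = 3
Point 28 (class 0): distance = 7
Point 28 (class 1): distance = 7
Point 45 (class 0): distance = 10
Point 48 (class 0): distance = 13
K=5 nearest neighbors: classes = [1, 0, 1, 0, 0]
Votes for class 1: 2 / 5
Majority vote => class 0

0


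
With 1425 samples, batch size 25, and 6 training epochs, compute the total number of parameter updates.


Iterations per epoch = 1425 / 25 = 57
Total updates = iterations_per_epoch * epochs
= 57 * 6
= 342

342


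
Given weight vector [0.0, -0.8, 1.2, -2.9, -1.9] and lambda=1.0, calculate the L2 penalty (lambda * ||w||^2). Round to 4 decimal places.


Squaring each weight:
0.0^2 = 0.0
(-0.8)^2 = 0.64
1.2^2 = 1.44
(-2.9)^2 = 8.41
(-1.9)^2 = 3.61
Sum of squares = 14.1
Penalty = 1.0 * 14.1 = 14.1000

14.1000


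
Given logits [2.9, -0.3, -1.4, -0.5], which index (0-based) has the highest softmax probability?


Softmax is a monotonic transformation, so it preserves the argmax.
We need to find the index of the maximum logit.
Index 0: 2.9
Index 1: -0.3
Index 2: -1.4
Index 3: -0.5
Maximum logit = 2.9 at index 0

0


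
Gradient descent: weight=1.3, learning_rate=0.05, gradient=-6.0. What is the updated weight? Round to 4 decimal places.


w_new = w_old - lr * gradient
= 1.3 - 0.05 * -6.0
= 1.3 - (-0.3)
= 1.6000

1.6000


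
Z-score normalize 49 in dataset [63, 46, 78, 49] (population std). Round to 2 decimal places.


Mean = (63 + 46 + 78 + 49) / 4 = 59.0
Variance = sum((x_i - mean)^2) / n = 161.5
Std = sqrt(161.5) = 12.7083
Z = (x - mean) / std
= (49 - 59.0) / 12.7083
= -10.0 / 12.7083
= -0.79

-0.79


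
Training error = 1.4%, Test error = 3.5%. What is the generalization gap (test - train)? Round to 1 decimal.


Generalization gap = test_error - train_error
= 3.5 - 1.4
= 2.1%
A moderate gap.

2.1


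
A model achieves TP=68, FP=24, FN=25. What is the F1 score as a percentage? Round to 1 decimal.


Precision = TP / (TP + FP) = 68 / 92 = 0.7391
Recall = TP / (TP + FN) = 68 / 93 = 0.7312
F1 = 2 * P * R / (P + R)
= 2 * 0.7391 * 0.7312 / (0.7391 + 0.7312)
= 1.0809 / 1.4703
= 0.7351
As percentage: 73.5%

73.5


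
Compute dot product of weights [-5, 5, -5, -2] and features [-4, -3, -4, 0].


Element-wise products:
-5 * -4 = 20
5 * -3 = -15
-5 * -4 = 20
-2 * 0 = 0
Sum = 20 + -15 + 20 + 0
= 25

25


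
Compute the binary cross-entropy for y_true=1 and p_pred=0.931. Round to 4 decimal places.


For y=1: Loss = -log(p)
= -log(0.931)
= -(-0.0715)
= 0.0715

0.0715


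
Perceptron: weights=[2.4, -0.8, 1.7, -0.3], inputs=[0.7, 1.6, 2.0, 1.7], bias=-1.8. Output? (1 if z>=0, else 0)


z = w . x + b
= 2.4*0.7 + -0.8*1.6 + 1.7*2.0 + -0.3*1.7 + -1.8
= 1.68 + -1.28 + 3.4 + -0.51 + -1.8
= 3.29 + -1.8
= 1.49
Since z = 1.49 >= 0, output = 1

1


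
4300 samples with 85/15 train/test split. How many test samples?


Train samples = 4300 * 85% = 3655
Test samples = 4300 - 3655
= 645

645


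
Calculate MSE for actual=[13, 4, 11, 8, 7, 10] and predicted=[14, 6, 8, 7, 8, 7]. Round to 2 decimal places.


Differences: [-1, -2, 3, 1, -1, 3]
Squared errors: [1, 4, 9, 1, 1, 9]
Sum of squared errors = 25
MSE = 25 / 6 = 4.17

4.17


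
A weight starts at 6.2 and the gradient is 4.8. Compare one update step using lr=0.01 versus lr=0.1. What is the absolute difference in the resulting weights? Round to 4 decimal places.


With lr=0.01: w_new = 6.2 - 0.01 * 4.8 = 6.152
With lr=0.1: w_new = 6.2 - 0.1 * 4.8 = 5.72
Absolute difference = |6.152 - 5.72|
= 0.4320

0.4320


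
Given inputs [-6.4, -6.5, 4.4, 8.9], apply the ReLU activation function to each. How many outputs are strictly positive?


ReLU(x) = max(0, x) for each element:
ReLU(-6.4) = 0
ReLU(-6.5) = 0
ReLU(4.4) = 4.4
ReLU(8.9) = 8.9
Active neurons (>0): 2

2


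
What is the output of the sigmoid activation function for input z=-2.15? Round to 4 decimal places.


sigmoid(z) = 1 / (1 + exp(-z))
exp(-(-2.15)) = exp(2.15) = 8.5849
1 + 8.5849 = 9.5849
1 / 9.5849 = 0.1043

0.1043


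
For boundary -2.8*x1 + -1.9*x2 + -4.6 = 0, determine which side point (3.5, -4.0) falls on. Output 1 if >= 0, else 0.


Compute -2.8 * 3.5 + -1.9 * -4.0 + -4.6
= -9.8 + 7.6 + -4.6
= -6.8
Since -6.8 < 0, the point is on the negative side.

0


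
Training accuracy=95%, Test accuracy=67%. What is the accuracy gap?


Gap = train_accuracy - test_accuracy
= 95 - 67
= 28%
This large gap strongly indicates overfitting.

28


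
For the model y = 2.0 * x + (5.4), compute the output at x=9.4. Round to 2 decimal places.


y = 2.0 * 9.4 + (5.4)
= 18.8 + (5.4)
= 24.20

24.20


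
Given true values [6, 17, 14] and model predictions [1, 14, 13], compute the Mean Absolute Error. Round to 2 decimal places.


Absolute errors: [5, 3, 1]
Sum of absolute errors = 9
MAE = 9 / 3 = 3.00

3.00


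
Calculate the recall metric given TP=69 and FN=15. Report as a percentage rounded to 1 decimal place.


Recall = TP / (TP + FN) * 100
= 69 / (69 + 15)
= 69 / 84
= 0.8214
= 82.1%

82.1


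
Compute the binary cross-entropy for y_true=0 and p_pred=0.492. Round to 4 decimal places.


For y=0: Loss = -log(1-p)
= -log(1 - 0.492)
= -log(0.508)
= -(-0.6773)
= 0.6773

0.6773


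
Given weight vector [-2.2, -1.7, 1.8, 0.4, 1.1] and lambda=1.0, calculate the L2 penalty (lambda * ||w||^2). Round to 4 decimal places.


Squaring each weight:
(-2.2)^2 = 4.84
(-1.7)^2 = 2.89
1.8^2 = 3.24
0.4^2 = 0.16
1.1^2 = 1.21
Sum of squares = 12.34
Penalty = 1.0 * 12.34 = 12.3400

12.3400


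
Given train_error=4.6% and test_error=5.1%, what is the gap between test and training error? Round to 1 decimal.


Generalization gap = test_error - train_error
= 5.1 - 4.6
= 0.5%
A small gap suggests good generalization.

0.5


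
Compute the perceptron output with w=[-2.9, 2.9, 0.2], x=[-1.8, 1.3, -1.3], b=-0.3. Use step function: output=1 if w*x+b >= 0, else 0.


z = w . x + b
= -2.9*-1.8 + 2.9*1.3 + 0.2*-1.3 + -0.3
= 5.22 + 3.77 + -0.26 + -0.3
= 8.73 + -0.3
= 8.43
Since z = 8.43 >= 0, output = 1

1


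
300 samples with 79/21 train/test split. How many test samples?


Train samples = 300 * 79% = 237
Test samples = 300 - 237
= 63

63


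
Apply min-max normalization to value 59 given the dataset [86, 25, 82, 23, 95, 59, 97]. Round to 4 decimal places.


Min = 23, Max = 97
Range = 97 - 23 = 74
Scaled = (x - min) / (max - min)
= (59 - 23) / 74
= 36 / 74
= 0.4865

0.4865


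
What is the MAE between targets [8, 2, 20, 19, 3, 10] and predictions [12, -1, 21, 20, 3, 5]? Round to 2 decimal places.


Absolute errors: [4, 3, 1, 1, 0, 5]
Sum of absolute errors = 14
MAE = 14 / 6 = 2.33

2.33


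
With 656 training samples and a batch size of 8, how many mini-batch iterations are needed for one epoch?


Iterations per epoch = dataset_size / batch_size
= 656 / 8
= 82

82


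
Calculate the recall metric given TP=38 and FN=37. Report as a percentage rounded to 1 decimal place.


Recall = TP / (TP + FN) * 100
= 38 / (38 + 37)
= 38 / 75
= 0.5067
= 50.7%

50.7


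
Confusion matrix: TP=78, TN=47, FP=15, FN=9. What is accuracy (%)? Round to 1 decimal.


Accuracy = (TP + TN) / (TP + TN + FP + FN) * 100
= (78 + 47) / (78 + 47 + 15 + 9)
= 125 / 149
= 0.8389
= 83.9%

83.9


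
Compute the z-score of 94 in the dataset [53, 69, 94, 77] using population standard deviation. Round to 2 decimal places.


Mean = (53 + 69 + 94 + 77) / 4 = 73.25
Variance = sum((x_i - mean)^2) / n = 218.1875
Std = sqrt(218.1875) = 14.7712
Z = (x - mean) / std
= (94 - 73.25) / 14.7712
= 20.75 / 14.7712
= 1.40

1.40


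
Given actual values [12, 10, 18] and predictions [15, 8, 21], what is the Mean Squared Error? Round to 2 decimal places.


Differences: [-3, 2, -3]
Squared errors: [9, 4, 9]
Sum of squared errors = 22
MSE = 22 / 3 = 7.33

7.33


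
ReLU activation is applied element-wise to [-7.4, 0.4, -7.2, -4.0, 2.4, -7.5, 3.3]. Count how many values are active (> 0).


ReLU(x) = max(0, x) for each element:
ReLU(-7.4) = 0
ReLU(0.4) = 0.4
ReLU(-7.2) = 0
ReLU(-4.0) = 0
ReLU(2.4) = 2.4
ReLU(-7.5) = 0
ReLU(3.3) = 3.3
Active neurons (>0): 3

3


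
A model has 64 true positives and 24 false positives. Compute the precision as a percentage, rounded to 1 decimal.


Precision = TP / (TP + FP) * 100
= 64 / (64 + 24)
= 64 / 88
= 0.7273
= 72.7%

72.7


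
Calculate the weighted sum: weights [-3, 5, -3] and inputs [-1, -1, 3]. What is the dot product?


Element-wise products:
-3 * -1 = 3
5 * -1 = -5
-3 * 3 = -9
Sum = 3 + -5 + -9
= -11

-11


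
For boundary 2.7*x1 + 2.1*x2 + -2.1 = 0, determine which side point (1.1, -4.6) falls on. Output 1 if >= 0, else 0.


Compute 2.7 * 1.1 + 2.1 * -4.6 + -2.1
= 2.97 + -9.66 + -2.1
= -8.79
Since -8.79 < 0, the point is on the negative side.

0


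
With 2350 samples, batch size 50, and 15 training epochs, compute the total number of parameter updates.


Iterations per epoch = 2350 / 50 = 47
Total updates = iterations_per_epoch * epochs
= 47 * 15
= 705

705


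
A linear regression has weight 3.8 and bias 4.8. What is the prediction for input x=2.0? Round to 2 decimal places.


y = 3.8 * 2.0 + (4.8)
= 7.6 + (4.8)
= 12.40

12.40


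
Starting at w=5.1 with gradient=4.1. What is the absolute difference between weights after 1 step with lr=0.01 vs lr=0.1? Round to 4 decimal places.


With lr=0.01: w_new = 5.1 - 0.01 * 4.1 = 5.059
With lr=0.1: w_new = 5.1 - 0.1 * 4.1 = 4.69
Absolute difference = |5.059 - 4.69|
= 0.3690

0.3690


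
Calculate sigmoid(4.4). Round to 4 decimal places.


sigmoid(z) = 1 / (1 + exp(-z))
exp(-(4.4)) = exp(-4.4) = 0.0123
1 + 0.0123 = 1.0123
1 / 1.0123 = 0.9879

0.9879


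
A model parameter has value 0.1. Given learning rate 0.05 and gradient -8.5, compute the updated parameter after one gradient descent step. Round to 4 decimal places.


w_new = w_old - lr * gradient
= 0.1 - 0.05 * -8.5
= 0.1 - (-0.425)
= 0.5250

0.5250


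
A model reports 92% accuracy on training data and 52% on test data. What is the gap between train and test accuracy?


Gap = train_accuracy - test_accuracy
= 92 - 52
= 40%
This large gap strongly indicates overfitting.

40


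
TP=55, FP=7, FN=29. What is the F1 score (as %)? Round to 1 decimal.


Precision = TP / (TP + FP) = 55 / 62 = 0.8871
Recall = TP / (TP + FN) = 55 / 84 = 0.6548
F1 = 2 * P * R / (P + R)
= 2 * 0.8871 * 0.6548 / (0.8871 + 0.6548)
= 1.1617 / 1.5419
= 0.7534
As percentage: 75.3%

75.3


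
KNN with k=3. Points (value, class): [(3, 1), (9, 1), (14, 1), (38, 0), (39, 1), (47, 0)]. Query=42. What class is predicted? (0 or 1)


Distances from query 42:
Point 39 (class 1): distance = 3
Point 38 (class 0): distance = 4
Point 47 (class 0): distance = 5
K=3 nearest neighbors: classes = [1, 0, 0]
Votes for class 1: 1 / 3
Majority vote => class 0

0


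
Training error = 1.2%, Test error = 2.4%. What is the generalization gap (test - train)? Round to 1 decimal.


Generalization gap = test_error - train_error
= 2.4 - 1.2
= 1.2%
A small gap suggests good generalization.

1.2


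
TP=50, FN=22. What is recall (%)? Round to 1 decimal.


Recall = TP / (TP + FN) * 100
= 50 / (50 + 22)
= 50 / 72
= 0.6944
= 69.4%

69.4


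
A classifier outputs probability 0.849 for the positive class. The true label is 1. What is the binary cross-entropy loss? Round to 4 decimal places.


For y=1: Loss = -log(p)
= -log(0.849)
= -(-0.1637)
= 0.1637

0.1637


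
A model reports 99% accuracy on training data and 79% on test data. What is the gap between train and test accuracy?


Gap = train_accuracy - test_accuracy
= 99 - 79
= 20%
This gap suggests the model is overfitting.

20


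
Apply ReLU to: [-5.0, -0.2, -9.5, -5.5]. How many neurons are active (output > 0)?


ReLU(x) = max(0, x) for each element:
ReLU(-5.0) = 0
ReLU(-0.2) = 0
ReLU(-9.5) = 0
ReLU(-5.5) = 0
Active neurons (>0): 0

0


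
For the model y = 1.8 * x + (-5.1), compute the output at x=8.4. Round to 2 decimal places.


y = 1.8 * 8.4 + (-5.1)
= 15.12 + (-5.1)
= 10.02

10.02


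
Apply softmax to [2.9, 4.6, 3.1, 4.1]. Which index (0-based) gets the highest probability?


Softmax is a monotonic transformation, so it preserves the argmax.
We need to find the index of the maximum logit.
Index 0: 2.9
Index 1: 4.6
Index 2: 3.1
Index 3: 4.1
Maximum logit = 4.6 at index 1

1


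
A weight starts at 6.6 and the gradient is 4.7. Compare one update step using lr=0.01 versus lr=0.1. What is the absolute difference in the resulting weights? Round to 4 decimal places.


With lr=0.01: w_new = 6.6 - 0.01 * 4.7 = 6.553
With lr=0.1: w_new = 6.6 - 0.1 * 4.7 = 6.13
Absolute difference = |6.553 - 6.13|
= 0.4230

0.4230


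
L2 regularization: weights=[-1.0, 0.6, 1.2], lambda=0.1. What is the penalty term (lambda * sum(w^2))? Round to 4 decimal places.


Squaring each weight:
(-1.0)^2 = 1.0
0.6^2 = 0.36
1.2^2 = 1.44
Sum of squares = 2.8
Penalty = 0.1 * 2.8 = 0.2800

0.2800


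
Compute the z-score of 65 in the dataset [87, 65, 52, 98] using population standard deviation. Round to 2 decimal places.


Mean = (87 + 65 + 52 + 98) / 4 = 75.5
Variance = sum((x_i - mean)^2) / n = 325.25
Std = sqrt(325.25) = 18.0347
Z = (x - mean) / std
= (65 - 75.5) / 18.0347
= -10.5 / 18.0347
= -0.58

-0.58


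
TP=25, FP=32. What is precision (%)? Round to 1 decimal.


Precision = TP / (TP + FP) * 100
= 25 / (25 + 32)
= 25 / 57
= 0.4386
= 43.9%

43.9


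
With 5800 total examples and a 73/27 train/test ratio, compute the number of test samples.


Train samples = 5800 * 73% = 4234
Test samples = 5800 - 4234
= 1566

1566


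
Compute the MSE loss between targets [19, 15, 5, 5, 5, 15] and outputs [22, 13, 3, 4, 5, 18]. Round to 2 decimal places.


Differences: [-3, 2, 2, 1, 0, -3]
Squared errors: [9, 4, 4, 1, 0, 9]
Sum of squared errors = 27
MSE = 27 / 6 = 4.50

4.50


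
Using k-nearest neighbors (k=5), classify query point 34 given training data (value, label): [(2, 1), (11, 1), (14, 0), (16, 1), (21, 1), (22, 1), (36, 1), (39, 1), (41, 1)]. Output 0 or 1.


Distances from query 34:
Point 36 (class 1): distance = 2
Point 39 (class 1): distance = 5
Point 41 (class 1): distance = 7
Point 22 (class 1): distance = 12
Point 21 (class 1): distance = 13
K=5 nearest neighbors: classes = [1, 1, 1, 1, 1]
Votes for class 1: 5 / 5
Majority vote => class 1

1


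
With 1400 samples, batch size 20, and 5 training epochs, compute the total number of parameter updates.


Iterations per epoch = 1400 / 20 = 70
Total updates = iterations_per_epoch * epochs
= 70 * 5
= 350

350


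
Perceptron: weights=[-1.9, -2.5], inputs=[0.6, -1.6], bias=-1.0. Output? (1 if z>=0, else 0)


z = w . x + b
= -1.9*0.6 + -2.5*-1.6 + -1.0
= -1.14 + 4.0 + -1.0
= 2.86 + -1.0
= 1.86
Since z = 1.86 >= 0, output = 1

1


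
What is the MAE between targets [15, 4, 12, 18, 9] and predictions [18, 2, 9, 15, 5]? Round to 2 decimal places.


Absolute errors: [3, 2, 3, 3, 4]
Sum of absolute errors = 15
MAE = 15 / 5 = 3.00

3.00


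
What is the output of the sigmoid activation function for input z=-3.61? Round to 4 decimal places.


sigmoid(z) = 1 / (1 + exp(-z))
exp(-(-3.61)) = exp(3.61) = 36.9661
1 + 36.9661 = 37.9661
1 / 37.9661 = 0.0263

0.0263


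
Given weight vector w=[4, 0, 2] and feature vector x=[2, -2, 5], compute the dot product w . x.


Element-wise products:
4 * 2 = 8
0 * -2 = 0
2 * 5 = 10
Sum = 8 + 0 + 10
= 18

18


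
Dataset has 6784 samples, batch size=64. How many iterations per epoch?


Iterations per epoch = dataset_size / batch_size
= 6784 / 64
= 106

106


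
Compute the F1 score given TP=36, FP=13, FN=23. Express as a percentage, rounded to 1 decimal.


Precision = TP / (TP + FP) = 36 / 49 = 0.7347
Recall = TP / (TP + FN) = 36 / 59 = 0.6102
F1 = 2 * P * R / (P + R)
= 2 * 0.7347 * 0.6102 / (0.7347 + 0.6102)
= 0.8966 / 1.3449
= 0.6667
As percentage: 66.7%

66.7


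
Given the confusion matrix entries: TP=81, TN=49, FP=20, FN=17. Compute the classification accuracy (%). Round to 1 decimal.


Accuracy = (TP + TN) / (TP + TN + FP + FN) * 100
= (81 + 49) / (81 + 49 + 20 + 17)
= 130 / 167
= 0.7784
= 77.8%

77.8


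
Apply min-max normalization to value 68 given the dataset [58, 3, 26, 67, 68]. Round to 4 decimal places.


Min = 3, Max = 68
Range = 68 - 3 = 65
Scaled = (x - min) / (max - min)
= (68 - 3) / 65
= 65 / 65
= 1.0000

1.0000


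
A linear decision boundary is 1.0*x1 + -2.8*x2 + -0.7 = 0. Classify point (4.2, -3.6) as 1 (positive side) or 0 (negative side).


Compute 1.0 * 4.2 + -2.8 * -3.6 + -0.7
= 4.2 + 10.08 + -0.7
= 13.58
Since 13.58 >= 0, the point is on the positive side.

1


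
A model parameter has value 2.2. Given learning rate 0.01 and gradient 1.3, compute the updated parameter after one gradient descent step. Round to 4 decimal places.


w_new = w_old - lr * gradient
= 2.2 - 0.01 * 1.3
= 2.2 - (0.013)
= 2.1870

2.1870


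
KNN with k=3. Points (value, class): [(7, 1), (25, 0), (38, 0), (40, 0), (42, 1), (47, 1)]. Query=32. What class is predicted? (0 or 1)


Distances from query 32:
Point 38 (class 0): distance = 6
Point 25 (class 0): distance = 7
Point 40 (class 0): distance = 8
K=3 nearest neighbors: classes = [0, 0, 0]
Votes for class 1: 0 / 3
Majority vote => class 0

0


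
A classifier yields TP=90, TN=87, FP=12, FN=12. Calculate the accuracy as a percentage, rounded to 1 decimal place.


Accuracy = (TP + TN) / (TP + TN + FP + FN) * 100
= (90 + 87) / (90 + 87 + 12 + 12)
= 177 / 201
= 0.8806
= 88.1%

88.1


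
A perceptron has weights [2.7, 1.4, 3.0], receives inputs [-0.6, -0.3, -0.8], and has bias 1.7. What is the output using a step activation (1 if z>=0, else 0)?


z = w . x + b
= 2.7*-0.6 + 1.4*-0.3 + 3.0*-0.8 + 1.7
= -1.62 + -0.42 + -2.4 + 1.7
= -4.44 + 1.7
= -2.74
Since z = -2.74 < 0, output = 0

0


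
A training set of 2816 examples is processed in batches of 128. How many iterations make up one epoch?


Iterations per epoch = dataset_size / batch_size
= 2816 / 128
= 22

22


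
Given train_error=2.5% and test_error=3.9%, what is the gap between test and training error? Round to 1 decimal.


Generalization gap = test_error - train_error
= 3.9 - 2.5
= 1.4%
A small gap suggests good generalization.

1.4


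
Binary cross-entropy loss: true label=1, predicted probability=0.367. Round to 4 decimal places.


For y=1: Loss = -log(p)
= -log(0.367)
= -(-1.0024)
= 1.0024

1.0024


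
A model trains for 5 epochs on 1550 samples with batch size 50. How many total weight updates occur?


Iterations per epoch = 1550 / 50 = 31
Total updates = iterations_per_epoch * epochs
= 31 * 5
= 155

155


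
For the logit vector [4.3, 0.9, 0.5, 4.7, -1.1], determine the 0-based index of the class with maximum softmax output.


Softmax is a monotonic transformation, so it preserves the argmax.
We need to find the index of the maximum logit.
Index 0: 4.3
Index 1: 0.9
Index 2: 0.5
Index 3: 4.7
Index 4: -1.1
Maximum logit = 4.7 at index 3

3


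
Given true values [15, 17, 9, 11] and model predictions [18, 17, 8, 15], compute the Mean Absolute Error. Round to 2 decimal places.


Absolute errors: [3, 0, 1, 4]
Sum of absolute errors = 8
MAE = 8 / 4 = 2.00

2.00


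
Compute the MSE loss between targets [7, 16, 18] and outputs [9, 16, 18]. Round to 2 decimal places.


Differences: [-2, 0, 0]
Squared errors: [4, 0, 0]
Sum of squared errors = 4
MSE = 4 / 3 = 1.33

1.33


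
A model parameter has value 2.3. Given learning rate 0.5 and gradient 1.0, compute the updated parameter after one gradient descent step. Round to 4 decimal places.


w_new = w_old - lr * gradient
= 2.3 - 0.5 * 1.0
= 2.3 - (0.5)
= 1.8000

1.8000


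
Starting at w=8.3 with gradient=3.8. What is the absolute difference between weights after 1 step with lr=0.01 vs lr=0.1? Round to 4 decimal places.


With lr=0.01: w_new = 8.3 - 0.01 * 3.8 = 8.262
With lr=0.1: w_new = 8.3 - 0.1 * 3.8 = 7.92
Absolute difference = |8.262 - 7.92|
= 0.3420

0.3420


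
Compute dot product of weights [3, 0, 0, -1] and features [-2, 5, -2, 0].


Element-wise products:
3 * -2 = -6
0 * 5 = 0
0 * -2 = 0
-1 * 0 = 0
Sum = -6 + 0 + 0 + 0
= -6

-6


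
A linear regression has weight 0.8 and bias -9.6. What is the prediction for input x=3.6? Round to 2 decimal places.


y = 0.8 * 3.6 + (-9.6)
= 2.88 + (-9.6)
= -6.72

-6.72


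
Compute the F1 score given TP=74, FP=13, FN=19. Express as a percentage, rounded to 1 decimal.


Precision = TP / (TP + FP) = 74 / 87 = 0.8506
Recall = TP / (TP + FN) = 74 / 93 = 0.7957
F1 = 2 * P * R / (P + R)
= 2 * 0.8506 * 0.7957 / (0.8506 + 0.7957)
= 1.3536 / 1.6463
= 0.8222
As percentage: 82.2%

82.2


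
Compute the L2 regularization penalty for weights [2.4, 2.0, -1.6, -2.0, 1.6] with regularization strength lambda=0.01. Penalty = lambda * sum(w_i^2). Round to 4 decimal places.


Squaring each weight:
2.4^2 = 5.76
2.0^2 = 4.0
(-1.6)^2 = 2.56
(-2.0)^2 = 4.0
1.6^2 = 2.56
Sum of squares = 18.88
Penalty = 0.01 * 18.88 = 0.1888

0.1888


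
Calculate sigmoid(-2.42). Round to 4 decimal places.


sigmoid(z) = 1 / (1 + exp(-z))
exp(-(-2.42)) = exp(2.42) = 11.2459
1 + 11.2459 = 12.2459
1 / 12.2459 = 0.0817

0.0817


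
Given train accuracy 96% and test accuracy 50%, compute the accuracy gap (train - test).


Gap = train_accuracy - test_accuracy
= 96 - 50
= 46%
This large gap strongly indicates overfitting.

46


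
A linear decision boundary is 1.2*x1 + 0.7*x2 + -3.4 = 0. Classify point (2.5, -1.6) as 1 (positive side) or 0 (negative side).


Compute 1.2 * 2.5 + 0.7 * -1.6 + -3.4
= 3.0 + -1.12 + -3.4
= -1.52
Since -1.52 < 0, the point is on the negative side.

0


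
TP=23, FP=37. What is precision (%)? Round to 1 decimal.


Precision = TP / (TP + FP) * 100
= 23 / (23 + 37)
= 23 / 60
= 0.3833
= 38.3%

38.3


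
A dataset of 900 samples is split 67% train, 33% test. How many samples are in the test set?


Train samples = 900 * 67% = 603
Test samples = 900 - 603
= 297

297


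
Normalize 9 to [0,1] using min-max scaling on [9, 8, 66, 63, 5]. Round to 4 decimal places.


Min = 5, Max = 66
Range = 66 - 5 = 61
Scaled = (x - min) / (max - min)
= (9 - 5) / 61
= 4 / 61
= 0.0656

0.0656


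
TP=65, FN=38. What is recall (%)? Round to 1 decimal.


Recall = TP / (TP + FN) * 100
= 65 / (65 + 38)
= 65 / 103
= 0.6311
= 63.1%

63.1


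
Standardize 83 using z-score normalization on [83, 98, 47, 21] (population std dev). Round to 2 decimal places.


Mean = (83 + 98 + 47 + 21) / 4 = 62.25
Variance = sum((x_i - mean)^2) / n = 910.6875
Std = sqrt(910.6875) = 30.1776
Z = (x - mean) / std
= (83 - 62.25) / 30.1776
= 20.75 / 30.1776
= 0.69

0.69


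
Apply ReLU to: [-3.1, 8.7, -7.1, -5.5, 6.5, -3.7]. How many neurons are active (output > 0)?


ReLU(x) = max(0, x) for each element:
ReLU(-3.1) = 0
ReLU(8.7) = 8.7
ReLU(-7.1) = 0
ReLU(-5.5) = 0
ReLU(6.5) = 6.5
ReLU(-3.7) = 0
Active neurons (>0): 2

2


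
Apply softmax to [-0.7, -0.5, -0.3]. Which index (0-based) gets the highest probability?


Softmax is a monotonic transformation, so it preserves the argmax.
We need to find the index of the maximum logit.
Index 0: -0.7
Index 1: -0.5
Index 2: -0.3
Maximum logit = -0.3 at index 2

2


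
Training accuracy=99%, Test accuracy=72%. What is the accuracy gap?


Gap = train_accuracy - test_accuracy
= 99 - 72
= 27%
This large gap strongly indicates overfitting.

27


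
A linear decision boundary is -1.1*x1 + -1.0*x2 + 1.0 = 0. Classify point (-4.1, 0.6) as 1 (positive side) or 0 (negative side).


Compute -1.1 * -4.1 + -1.0 * 0.6 + 1.0
= 4.51 + -0.6 + 1.0
= 4.91
Since 4.91 >= 0, the point is on the positive side.

1


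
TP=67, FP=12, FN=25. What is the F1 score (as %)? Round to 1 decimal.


Precision = TP / (TP + FP) = 67 / 79 = 0.8481
Recall = TP / (TP + FN) = 67 / 92 = 0.7283
F1 = 2 * P * R / (P + R)
= 2 * 0.8481 * 0.7283 / (0.8481 + 0.7283)
= 1.2353 / 1.5764
= 0.7836
As percentage: 78.4%

78.4


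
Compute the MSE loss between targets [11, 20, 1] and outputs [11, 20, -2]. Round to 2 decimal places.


Differences: [0, 0, 3]
Squared errors: [0, 0, 9]
Sum of squared errors = 9
MSE = 9 / 3 = 3.00

3.00


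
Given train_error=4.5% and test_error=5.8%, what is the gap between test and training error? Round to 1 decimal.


Generalization gap = test_error - train_error
= 5.8 - 4.5
= 1.3%
A small gap suggests good generalization.

1.3


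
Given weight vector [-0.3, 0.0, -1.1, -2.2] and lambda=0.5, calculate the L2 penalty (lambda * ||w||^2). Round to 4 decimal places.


Squaring each weight:
(-0.3)^2 = 0.09
0.0^2 = 0.0
(-1.1)^2 = 1.21
(-2.2)^2 = 4.84
Sum of squares = 6.14
Penalty = 0.5 * 6.14 = 3.0700

3.0700


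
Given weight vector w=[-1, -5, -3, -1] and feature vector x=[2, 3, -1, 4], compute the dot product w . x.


Element-wise products:
-1 * 2 = -2
-5 * 3 = -15
-3 * -1 = 3
-1 * 4 = -4
Sum = -2 + -15 + 3 + -4
= -18

-18


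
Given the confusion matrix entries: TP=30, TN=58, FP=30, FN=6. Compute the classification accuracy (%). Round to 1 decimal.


Accuracy = (TP + TN) / (TP + TN + FP + FN) * 100
= (30 + 58) / (30 + 58 + 30 + 6)
= 88 / 124
= 0.7097
= 71.0%

71.0


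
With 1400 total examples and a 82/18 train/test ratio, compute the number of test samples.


Train samples = 1400 * 82% = 1148
Test samples = 1400 - 1148
= 252

252


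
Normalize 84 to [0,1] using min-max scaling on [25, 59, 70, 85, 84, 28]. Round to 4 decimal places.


Min = 25, Max = 85
Range = 85 - 25 = 60
Scaled = (x - min) / (max - min)
= (84 - 25) / 60
= 59 / 60
= 0.9833

0.9833
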